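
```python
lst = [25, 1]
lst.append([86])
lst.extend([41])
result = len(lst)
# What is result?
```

After line 1: lst = [25, 1]
After line 2 (append adds [86] as single element): lst = [25, 1, [86]]
After line 3 (extend unpacks [41], adds 41): lst = [25, 1, [86], 41]
After line 4: result = len(lst) = 4

4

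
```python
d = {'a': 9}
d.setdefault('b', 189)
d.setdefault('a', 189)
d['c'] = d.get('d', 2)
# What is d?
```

After line 1: d = {'a': 9}
After line 2 (setdefault adds 'b'=189): d = {'a': 9, 'b': 189}
After line 3 (setdefault 'a' no-op, already exists): d = {'a': 9, 'b': 189}
After line 4 (get('d', 2) returns default since 'd' not in d): d = {'a': 9, 'b': 189, 'c': 2}

{'a': 9, 'b': 189, 'c': 2}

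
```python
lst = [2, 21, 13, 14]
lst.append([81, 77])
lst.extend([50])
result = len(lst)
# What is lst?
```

After line 1: lst = [2, 21, 13, 14]
After line 2 (append adds [81, 77] as single element): lst = [2, 21, 13, 14, [81, 77]]
After line 3 (extend unpacks [50], adds 50): lst = [2, 21, 13, 14, [81, 77], 50]
After line 4: result = len(lst) = 6

[2, 21, 13, 14, [81, 77], 50]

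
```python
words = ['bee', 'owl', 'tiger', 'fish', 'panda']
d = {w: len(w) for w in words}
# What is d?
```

{'bee': 3, 'owl': 3, 'tiger': 5, 'fish': 4, 'panda': 5}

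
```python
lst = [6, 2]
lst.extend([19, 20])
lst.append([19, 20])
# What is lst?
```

After line 1: lst = [6, 2]
After line 2 (extend unpacks [19, 20]): lst = [6, 2, 19, 20]
After line 3 (append adds [19, 20] as single element): lst = [6, 2, 19, 20, [19, 20]]

[6, 2, 19, 20, [19, 20]]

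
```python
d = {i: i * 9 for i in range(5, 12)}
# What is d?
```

{5: 45, 6: 54, 7: 63, 8: 72, 9: 81, 10: 90, 11: 99}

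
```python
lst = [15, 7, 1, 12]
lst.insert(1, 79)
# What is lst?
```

[15, 79, 7, 1, 12]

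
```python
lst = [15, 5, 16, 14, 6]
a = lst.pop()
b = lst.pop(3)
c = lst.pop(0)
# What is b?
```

After line 1: lst = [15, 5, 16, 14, 6]
After line 2 (pop() -> a = 6): lst = [15, 5, 16, 14]
After line 3 (pop(3) -> b = 14): lst = [15, 5, 16]
After line 4 (pop(0) -> c = 15): lst = [5, 16]

14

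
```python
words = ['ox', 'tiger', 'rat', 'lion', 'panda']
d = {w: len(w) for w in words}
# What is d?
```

{'ox': 2, 'tiger': 5, 'rat': 3, 'lion': 4, 'panda': 5}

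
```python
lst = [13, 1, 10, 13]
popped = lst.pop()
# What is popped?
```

13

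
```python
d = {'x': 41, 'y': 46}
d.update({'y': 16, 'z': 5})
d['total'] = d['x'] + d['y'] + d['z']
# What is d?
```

After line 1: d = {'x': 41, 'y': 46}
After line 2 (y overwritten, z added): d = {'x': 41, 'y': 16, 'z': 5}
After line 3 (total = 41 + 16 + 5 = 62): d = {'x': 41, 'y': 16, 'z': 5, 'total': 62}

{'x': 41, 'y': 16, 'z': 5, 'total': 62}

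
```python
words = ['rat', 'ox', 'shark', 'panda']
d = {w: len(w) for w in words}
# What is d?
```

{'rat': 3, 'ox': 2, 'shark': 5, 'panda': 5}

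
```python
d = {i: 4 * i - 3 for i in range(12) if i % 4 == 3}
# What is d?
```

{3: 9, 7: 25, 11: 41}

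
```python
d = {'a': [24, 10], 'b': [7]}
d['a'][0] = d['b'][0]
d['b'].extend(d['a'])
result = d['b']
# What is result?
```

After line 1: d = {'a': [24, 10], 'b': [7]}
After line 2 (a[0] = b[0] = 7): d = {'a': [7, 10], 'b': [7]}
After line 3 (b.extend(a) appends [7, 10]): d = {'a': [7, 10], 'b': [7, 7, 10]}
After line 4: result = d['b'] = [7, 7, 10]

[7, 7, 10]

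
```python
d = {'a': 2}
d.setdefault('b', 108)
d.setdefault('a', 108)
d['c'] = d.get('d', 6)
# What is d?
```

After line 1: d = {'a': 2}
After line 2 (setdefault adds 'b'=108): d = {'a': 2, 'b': 108}
After line 3 (setdefault 'a' no-op, already exists): d = {'a': 2, 'b': 108}
After line 4 (get('d', 6) returns default since 'd' not in d): d = {'a': 2, 'b': 108, 'c': 6}

{'a': 2, 'b': 108, 'c': 6}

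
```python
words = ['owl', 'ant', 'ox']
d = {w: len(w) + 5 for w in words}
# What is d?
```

{'owl': 8, 'ant': 8, 'ox': 7}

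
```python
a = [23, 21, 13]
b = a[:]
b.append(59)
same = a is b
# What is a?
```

After line 1: a = [23, 21, 13]
After line 2 (b = a[:] is a shallow copy, new object): a = [23, 21, 13], b = [23, 21, 13]
After line 3 (append only mutates b): a = [23, 21, 13], b = [23, 21, 13, 59]
After line 4 (same = a is b; different objects -> False): same = False

[23, 21, 13]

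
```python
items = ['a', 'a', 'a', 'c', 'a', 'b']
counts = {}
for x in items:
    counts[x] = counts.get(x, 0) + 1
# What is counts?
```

Initial: counts = {}, items = ['a', 'a', 'a', 'c', 'a', 'b']
See 'a': counts = {'a': 1}
See 'a': counts = {'a': 2}
See 'a': counts = {'a': 3}
See 'c': counts = {'a': 3, 'c': 1}
See 'a': counts = {'a': 4, 'c': 1}
See 'b': counts = {'a': 4, 'c': 1, 'b': 1}

{'a': 4, 'c': 1, 'b': 1}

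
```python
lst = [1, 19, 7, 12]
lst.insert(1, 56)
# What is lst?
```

[1, 56, 19, 7, 12]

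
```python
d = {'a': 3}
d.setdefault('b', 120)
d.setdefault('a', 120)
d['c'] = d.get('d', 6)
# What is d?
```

After line 1: d = {'a': 3}
After line 2 (setdefault adds 'b'=120): d = {'a': 3, 'b': 120}
After line 3 (setdefault 'a' no-op, already exists): d = {'a': 3, 'b': 120}
After line 4 (get('d', 6) returns default since 'd' not in d): d = {'a': 3, 'b': 120, 'c': 6}

{'a': 3, 'b': 120, 'c': 6}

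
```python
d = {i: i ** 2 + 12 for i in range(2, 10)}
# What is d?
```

{2: 16, 3: 21, 4: 28, 5: 37, 6: 48, 7: 61, 8: 76, 9: 93}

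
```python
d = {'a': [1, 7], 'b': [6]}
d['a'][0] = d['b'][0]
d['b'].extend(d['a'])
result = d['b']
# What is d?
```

After line 1: d = {'a': [1, 7], 'b': [6]}
After line 2 (a[0] = b[0] = 6): d = {'a': [6, 7], 'b': [6]}
After line 3 (b.extend(a) appends [6, 7]): d = {'a': [6, 7], 'b': [6, 6, 7]}
After line 4: result = d['b'] = [6, 6, 7]

{'a': [6, 7], 'b': [6, 6, 7]}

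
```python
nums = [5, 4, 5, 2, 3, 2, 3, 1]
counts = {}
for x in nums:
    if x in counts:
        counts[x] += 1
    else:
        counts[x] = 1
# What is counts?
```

Initial: counts = {}, nums = [5, 4, 5, 2, 3, 2, 3, 1]
See 5: counts = {5: 1}
See 4: counts = {5: 1, 4: 1}
See 5: counts = {5: 2, 4: 1}
See 2: counts = {5: 2, 4: 1, 2: 1}
See 3: counts = {5: 2, 4: 1, 2: 1, 3: 1}
See 2: counts = {5: 2, 4: 1, 2: 2, 3: 1}
See 3: counts = {5: 2, 4: 1, 2: 2, 3: 2}
See 1: counts = {5: 2, 4: 1, 2: 2, 3: 2, 1: 1}

{5: 2, 4: 1, 2: 2, 3: 2, 1: 1}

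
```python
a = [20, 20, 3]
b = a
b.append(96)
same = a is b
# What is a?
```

After line 1: a = [20, 20, 3]
After line 2 (b = a is an alias, same object): a = [20, 20, 3], b = [20, 20, 3]
After line 3 (b.append mutates the shared list): a = [20, 20, 3, 96], b = [20, 20, 3, 96]
After line 4 (same = a is b; same object -> True): same = True

[20, 20, 3, 96]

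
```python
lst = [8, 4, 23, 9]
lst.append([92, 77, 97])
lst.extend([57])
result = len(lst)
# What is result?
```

After line 1: lst = [8, 4, 23, 9]
After line 2 (append adds [92, 77, 97] as single element): lst = [8, 4, 23, 9, [92, 77, 97]]
After line 3 (extend unpacks [57], adds 57): lst = [8, 4, 23, 9, [92, 77, 97], 57]
After line 4: result = len(lst) = 6

6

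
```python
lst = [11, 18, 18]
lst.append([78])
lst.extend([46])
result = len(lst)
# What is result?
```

After line 1: lst = [11, 18, 18]
After line 2 (append adds [78] as single element): lst = [11, 18, 18, [78]]
After line 3 (extend unpacks [46], adds 46): lst = [11, 18, 18, [78], 46]
After line 4: result = len(lst) = 5

5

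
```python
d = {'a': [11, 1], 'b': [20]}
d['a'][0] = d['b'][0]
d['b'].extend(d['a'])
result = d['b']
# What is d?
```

After line 1: d = {'a': [11, 1], 'b': [20]}
After line 2 (a[0] = b[0] = 20): d = {'a': [20, 1], 'b': [20]}
After line 3 (b.extend(a) appends [20, 1]): d = {'a': [20, 1], 'b': [20, 20, 1]}
After line 4: result = d['b'] = [20, 20, 1]

{'a': [20, 1], 'b': [20, 20, 1]}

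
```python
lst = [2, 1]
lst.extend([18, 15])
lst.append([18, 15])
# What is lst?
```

After line 1: lst = [2, 1]
After line 2 (extend unpacks [18, 15]): lst = [2, 1, 18, 15]
After line 3 (append adds [18, 15] as single element): lst = [2, 1, 18, 15, [18, 15]]

[2, 1, 18, 15, [18, 15]]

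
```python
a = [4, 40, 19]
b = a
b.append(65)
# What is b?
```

After line 1: a = [4, 40, 19]
After line 2 (b = a is an alias, same object): a = [4, 40, 19], b = [4, 40, 19]
After line 3 (b.append mutates the shared list): a = [4, 40, 19, 65], b = [4, 40, 19, 65]

[4, 40, 19, 65]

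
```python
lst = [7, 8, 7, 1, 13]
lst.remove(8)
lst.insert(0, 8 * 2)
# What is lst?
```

After line 1: lst = [7, 8, 7, 1, 13]
After line 2 (remove first 8): lst = [7, 7, 1, 13]
After line 3 (insert 16 at index 0): lst = [16, 7, 7, 1, 13]

[16, 7, 7, 1, 13]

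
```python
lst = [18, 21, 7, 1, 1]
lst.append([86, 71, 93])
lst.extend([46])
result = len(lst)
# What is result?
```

After line 1: lst = [18, 21, 7, 1, 1]
After line 2 (append adds [86, 71, 93] as single element): lst = [18, 21, 7, 1, 1, [86, 71, 93]]
After line 3 (extend unpacks [46], adds 46): lst = [18, 21, 7, 1, 1, [86, 71, 93], 46]
After line 4: result = len(lst) = 7

7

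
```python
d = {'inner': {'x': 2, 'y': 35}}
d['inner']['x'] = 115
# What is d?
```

After line 1: d = {'inner': {'x': 2, 'y': 35}}
After line 2 (inner x overwritten): d = {'inner': {'x': 115, 'y': 35}}

{'inner': {'x': 115, 'y': 35}}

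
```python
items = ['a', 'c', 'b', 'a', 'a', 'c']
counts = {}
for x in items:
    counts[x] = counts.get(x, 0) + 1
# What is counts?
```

Initial: counts = {}, items = ['a', 'c', 'b', 'a', 'a', 'c']
See 'a': counts = {'a': 1}
See 'c': counts = {'a': 1, 'c': 1}
See 'b': counts = {'a': 1, 'c': 1, 'b': 1}
See 'a': counts = {'a': 2, 'c': 1, 'b': 1}
See 'a': counts = {'a': 3, 'c': 1, 'b': 1}
See 'c': counts = {'a': 3, 'c': 2, 'b': 1}

{'a': 3, 'c': 2, 'b': 1}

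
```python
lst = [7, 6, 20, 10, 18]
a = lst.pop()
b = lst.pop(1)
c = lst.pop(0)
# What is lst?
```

After line 1: lst = [7, 6, 20, 10, 18]
After line 2 (pop() -> a = 18): lst = [7, 6, 20, 10]
After line 3 (pop(1) -> b = 6): lst = [7, 20, 10]
After line 4 (pop(0) -> c = 7): lst = [20, 10]

[20, 10]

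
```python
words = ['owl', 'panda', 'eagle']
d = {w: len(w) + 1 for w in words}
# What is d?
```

{'owl': 4, 'panda': 6, 'eagle': 6}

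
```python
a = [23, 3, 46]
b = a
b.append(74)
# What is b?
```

After line 1: a = [23, 3, 46]
After line 2 (b = a is an alias, same object): a = [23, 3, 46], b = [23, 3, 46]
After line 3 (b.append mutates the shared list): a = [23, 3, 46, 74], b = [23, 3, 46, 74]

[23, 3, 46, 74]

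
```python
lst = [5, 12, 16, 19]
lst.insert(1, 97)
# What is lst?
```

[5, 97, 12, 16, 19]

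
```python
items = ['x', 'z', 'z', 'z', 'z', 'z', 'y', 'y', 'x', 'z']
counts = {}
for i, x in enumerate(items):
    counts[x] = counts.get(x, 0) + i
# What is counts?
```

Initial: counts = {}, items = ['x', 'z', 'z', 'z', 'z', 'z', 'y', 'y', 'x', 'z']
i=0, x='x': counts = {'x': 0}
i=1, x='z': counts = {'x': 0, 'z': 1}
i=2, x='z': counts = {'x': 0, 'z': 3}
i=3, x='z': counts = {'x': 0, 'z': 6}
i=4, x='z': counts = {'x': 0, 'z': 10}
i=5, x='z': counts = {'x': 0, 'z': 15}
i=6, x='y': counts = {'x': 0, 'z': 15, 'y': 6}
i=7, x='y': counts = {'x': 0, 'z': 15, 'y': 13}
i=8, x='x': counts = {'x': 8, 'z': 15, 'y': 13}
i=9, x='z': counts = {'x': 8, 'z': 24, 'y': 13}

{'x': 8, 'z': 24, 'y': 13}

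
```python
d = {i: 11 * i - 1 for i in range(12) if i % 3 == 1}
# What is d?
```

{1: 10, 4: 43, 7: 76, 10: 109}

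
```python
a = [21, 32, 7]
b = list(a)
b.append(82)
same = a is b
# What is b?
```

After line 1: a = [21, 32, 7]
After line 2 (b = list(a) is a shallow copy, new object): a = [21, 32, 7], b = [21, 32, 7]
After line 3 (append only mutates b): a = [21, 32, 7], b = [21, 32, 7, 82]
After line 4 (same = a is b; different objects -> False): same = False

[21, 32, 7, 82]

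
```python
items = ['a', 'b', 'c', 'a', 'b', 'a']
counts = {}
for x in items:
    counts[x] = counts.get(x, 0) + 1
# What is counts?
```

Initial: counts = {}, items = ['a', 'b', 'c', 'a', 'b', 'a']
See 'a': counts = {'a': 1}
See 'b': counts = {'a': 1, 'b': 1}
See 'c': counts = {'a': 1, 'b': 1, 'c': 1}
See 'a': counts = {'a': 2, 'b': 1, 'c': 1}
See 'b': counts = {'a': 2, 'b': 2, 'c': 1}
See 'a': counts = {'a': 3, 'b': 2, 'c': 1}

{'a': 3, 'b': 2, 'c': 1}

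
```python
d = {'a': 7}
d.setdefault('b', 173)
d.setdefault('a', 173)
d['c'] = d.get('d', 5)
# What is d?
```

After line 1: d = {'a': 7}
After line 2 (setdefault adds 'b'=173): d = {'a': 7, 'b': 173}
After line 3 (setdefault 'a' no-op, already exists): d = {'a': 7, 'b': 173}
After line 4 (get('d', 5) returns default since 'd' not in d): d = {'a': 7, 'b': 173, 'c': 5}

{'a': 7, 'b': 173, 'c': 5}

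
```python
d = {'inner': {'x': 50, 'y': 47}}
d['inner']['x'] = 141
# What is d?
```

After line 1: d = {'inner': {'x': 50, 'y': 47}}
After line 2 (inner x overwritten): d = {'inner': {'x': 141, 'y': 47}}

{'inner': {'x': 141, 'y': 47}}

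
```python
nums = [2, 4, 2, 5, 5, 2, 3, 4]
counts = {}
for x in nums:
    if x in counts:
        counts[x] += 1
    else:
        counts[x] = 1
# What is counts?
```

Initial: counts = {}, nums = [2, 4, 2, 5, 5, 2, 3, 4]
See 2: counts = {2: 1}
See 4: counts = {2: 1, 4: 1}
See 2: counts = {2: 2, 4: 1}
See 5: counts = {2: 2, 4: 1, 5: 1}
See 5: counts = {2: 2, 4: 1, 5: 2}
See 2: counts = {2: 3, 4: 1, 5: 2}
See 3: counts = {2: 3, 4: 1, 5: 2, 3: 1}
See 4: counts = {2: 3, 4: 2, 5: 2, 3: 1}

{2: 3, 4: 2, 5: 2, 3: 1}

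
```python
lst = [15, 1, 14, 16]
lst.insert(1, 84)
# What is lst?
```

[15, 84, 1, 14, 16]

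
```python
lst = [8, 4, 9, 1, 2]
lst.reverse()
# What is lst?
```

[2, 1, 9, 4, 8]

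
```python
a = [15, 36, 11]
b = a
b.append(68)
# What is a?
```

After line 1: a = [15, 36, 11]
After line 2 (b = a is an alias, same object): a = [15, 36, 11], b = [15, 36, 11]
After line 3 (b.append mutates the shared list): a = [15, 36, 11, 68], b = [15, 36, 11, 68]

[15, 36, 11, 68]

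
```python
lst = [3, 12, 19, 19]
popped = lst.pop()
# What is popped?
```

19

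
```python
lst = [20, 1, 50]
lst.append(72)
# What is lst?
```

[20, 1, 50, 72]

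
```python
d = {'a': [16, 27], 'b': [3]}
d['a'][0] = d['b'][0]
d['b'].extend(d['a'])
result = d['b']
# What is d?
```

After line 1: d = {'a': [16, 27], 'b': [3]}
After line 2 (a[0] = b[0] = 3): d = {'a': [3, 27], 'b': [3]}
After line 3 (b.extend(a) appends [3, 27]): d = {'a': [3, 27], 'b': [3, 3, 27]}
After line 4: result = d['b'] = [3, 3, 27]

{'a': [3, 27], 'b': [3, 3, 27]}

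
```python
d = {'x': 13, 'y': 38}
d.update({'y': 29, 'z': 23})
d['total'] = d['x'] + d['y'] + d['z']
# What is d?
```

After line 1: d = {'x': 13, 'y': 38}
After line 2 (y overwritten, z added): d = {'x': 13, 'y': 29, 'z': 23}
After line 3 (total = 13 + 29 + 23 = 65): d = {'x': 13, 'y': 29, 'z': 23, 'total': 65}

{'x': 13, 'y': 29, 'z': 23, 'total': 65}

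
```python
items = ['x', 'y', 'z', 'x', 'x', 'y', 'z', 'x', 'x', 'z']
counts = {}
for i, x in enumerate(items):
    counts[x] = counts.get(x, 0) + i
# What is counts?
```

Initial: counts = {}, items = ['x', 'y', 'z', 'x', 'x', 'y', 'z', 'x', 'x', 'z']
i=0, x='x': counts = {'x': 0}
i=1, x='y': counts = {'x': 0, 'y': 1}
i=2, x='z': counts = {'x': 0, 'y': 1, 'z': 2}
i=3, x='x': counts = {'x': 3, 'y': 1, 'z': 2}
i=4, x='x': counts = {'x': 7, 'y': 1, 'z': 2}
i=5, x='y': counts = {'x': 7, 'y': 6, 'z': 2}
i=6, x='z': counts = {'x': 7, 'y': 6, 'z': 8}
i=7, x='x': counts = {'x': 14, 'y': 6, 'z': 8}
i=8, x='x': counts = {'x': 22, 'y': 6, 'z': 8}
i=9, x='z': counts = {'x': 22, 'y': 6, 'z': 17}

{'x': 22, 'y': 6, 'z': 17}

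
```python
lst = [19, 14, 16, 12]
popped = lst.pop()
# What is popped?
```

12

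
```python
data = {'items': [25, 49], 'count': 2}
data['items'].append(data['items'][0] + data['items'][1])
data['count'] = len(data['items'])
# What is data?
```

After line 1: data = {'items': [25, 49], 'count': 2}
After line 2 (append 25 + 49 = 74): data = {'items': [25, 49, 74], 'count': 2}
After line 3 (count = len(items) = 3): data = {'items': [25, 49, 74], 'count': 3}

{'items': [25, 49, 74], 'count': 3}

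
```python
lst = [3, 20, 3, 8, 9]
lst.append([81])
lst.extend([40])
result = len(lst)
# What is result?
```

After line 1: lst = [3, 20, 3, 8, 9]
After line 2 (append adds [81] as single element): lst = [3, 20, 3, 8, 9, [81]]
After line 3 (extend unpacks [40], adds 40): lst = [3, 20, 3, 8, 9, [81], 40]
After line 4: result = len(lst) = 7

7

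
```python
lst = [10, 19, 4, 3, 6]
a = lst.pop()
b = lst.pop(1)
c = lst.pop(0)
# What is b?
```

After line 1: lst = [10, 19, 4, 3, 6]
After line 2 (pop() -> a = 6): lst = [10, 19, 4, 3]
After line 3 (pop(1) -> b = 19): lst = [10, 4, 3]
After line 4 (pop(0) -> c = 10): lst = [4, 3]

19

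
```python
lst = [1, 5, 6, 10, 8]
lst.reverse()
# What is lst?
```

[8, 10, 6, 5, 1]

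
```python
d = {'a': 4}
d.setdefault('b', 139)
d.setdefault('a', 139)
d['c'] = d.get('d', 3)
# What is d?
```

After line 1: d = {'a': 4}
After line 2 (setdefault adds 'b'=139): d = {'a': 4, 'b': 139}
After line 3 (setdefault 'a' no-op, already exists): d = {'a': 4, 'b': 139}
After line 4 (get('d', 3) returns default since 'd' not in d): d = {'a': 4, 'b': 139, 'c': 3}

{'a': 4, 'b': 139, 'c': 3}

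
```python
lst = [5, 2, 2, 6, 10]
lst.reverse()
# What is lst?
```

[10, 6, 2, 2, 5]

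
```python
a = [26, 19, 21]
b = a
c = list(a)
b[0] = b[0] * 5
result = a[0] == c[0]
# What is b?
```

After line 1: a = [26, 19, 21]
After line 2 (b = a, alias): a = [26, 19, 21], b = [26, 19, 21]
After line 3 (c = list(a) is a copy, new object): c = [26, 19, 21]
After line 4 (b[0] = 26 * 5 = 130; mutates shared a/b): a = b = [130, 19, 21], c = [26, 19, 21]
After line 5 (a[0] = 130, c[0] = 26; result = False)

[130, 19, 21]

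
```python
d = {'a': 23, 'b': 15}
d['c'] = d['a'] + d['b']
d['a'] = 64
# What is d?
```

After line 1: d = {'a': 23, 'b': 15}
After line 2 (d['c'] = 23 + 15): d = {'a': 23, 'b': 15, 'c': 38}
After line 3: d = {'a': 64, 'b': 15, 'c': 38}

{'a': 64, 'b': 15, 'c': 38}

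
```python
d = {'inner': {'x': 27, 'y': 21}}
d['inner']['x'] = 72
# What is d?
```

After line 1: d = {'inner': {'x': 27, 'y': 21}}
After line 2 (inner x overwritten): d = {'inner': {'x': 72, 'y': 21}}

{'inner': {'x': 72, 'y': 21}}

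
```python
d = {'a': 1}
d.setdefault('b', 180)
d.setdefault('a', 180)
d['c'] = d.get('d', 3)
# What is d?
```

After line 1: d = {'a': 1}
After line 2 (setdefault adds 'b'=180): d = {'a': 1, 'b': 180}
After line 3 (setdefault 'a' no-op, already exists): d = {'a': 1, 'b': 180}
After line 4 (get('d', 3) returns default since 'd' not in d): d = {'a': 1, 'b': 180, 'c': 3}

{'a': 1, 'b': 180, 'c': 3}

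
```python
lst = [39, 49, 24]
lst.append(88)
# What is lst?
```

[39, 49, 24, 88]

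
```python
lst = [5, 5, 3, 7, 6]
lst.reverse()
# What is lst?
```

[6, 7, 3, 5, 5]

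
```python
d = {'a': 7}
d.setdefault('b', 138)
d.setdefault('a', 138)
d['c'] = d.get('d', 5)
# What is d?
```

After line 1: d = {'a': 7}
After line 2 (setdefault adds 'b'=138): d = {'a': 7, 'b': 138}
After line 3 (setdefault 'a' no-op, already exists): d = {'a': 7, 'b': 138}
After line 4 (get('d', 5) returns default since 'd' not in d): d = {'a': 7, 'b': 138, 'c': 5}

{'a': 7, 'b': 138, 'c': 5}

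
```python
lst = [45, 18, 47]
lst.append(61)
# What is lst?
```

[45, 18, 47, 61]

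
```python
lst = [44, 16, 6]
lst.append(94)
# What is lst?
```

[44, 16, 6, 94]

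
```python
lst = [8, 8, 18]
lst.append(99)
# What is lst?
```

[8, 8, 18, 99]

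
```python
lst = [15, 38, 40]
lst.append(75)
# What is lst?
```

[15, 38, 40, 75]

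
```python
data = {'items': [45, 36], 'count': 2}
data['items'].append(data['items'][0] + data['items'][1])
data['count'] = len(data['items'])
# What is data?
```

After line 1: data = {'items': [45, 36], 'count': 2}
After line 2 (append 45 + 36 = 81): data = {'items': [45, 36, 81], 'count': 2}
After line 3 (count = len(items) = 3): data = {'items': [45, 36, 81], 'count': 3}

{'items': [45, 36, 81], 'count': 3}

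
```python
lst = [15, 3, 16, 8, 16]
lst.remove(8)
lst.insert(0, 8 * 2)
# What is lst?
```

After line 1: lst = [15, 3, 16, 8, 16]
After line 2 (remove first 8): lst = [15, 3, 16, 16]
After line 3 (insert 16 at index 0): lst = [16, 15, 3, 16, 16]

[16, 15, 3, 16, 16]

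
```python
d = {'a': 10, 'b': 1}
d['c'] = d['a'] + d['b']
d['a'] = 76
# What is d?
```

After line 1: d = {'a': 10, 'b': 1}
After line 2 (d['c'] = 10 + 1): d = {'a': 10, 'b': 1, 'c': 11}
After line 3: d = {'a': 76, 'b': 1, 'c': 11}

{'a': 76, 'b': 1, 'c': 11}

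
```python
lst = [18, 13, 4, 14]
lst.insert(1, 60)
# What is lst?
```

[18, 60, 13, 4, 14]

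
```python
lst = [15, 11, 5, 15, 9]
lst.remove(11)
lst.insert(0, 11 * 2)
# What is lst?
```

After line 1: lst = [15, 11, 5, 15, 9]
After line 2 (remove first 11): lst = [15, 5, 15, 9]
After line 3 (insert 22 at index 0): lst = [22, 15, 5, 15, 9]

[22, 15, 5, 15, 9]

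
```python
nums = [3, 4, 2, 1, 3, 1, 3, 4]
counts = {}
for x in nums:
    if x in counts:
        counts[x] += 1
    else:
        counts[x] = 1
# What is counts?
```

Initial: counts = {}, nums = [3, 4, 2, 1, 3, 1, 3, 4]
See 3: counts = {3: 1}
See 4: counts = {3: 1, 4: 1}
See 2: counts = {3: 1, 4: 1, 2: 1}
See 1: counts = {3: 1, 4: 1, 2: 1, 1: 1}
See 3: counts = {3: 2, 4: 1, 2: 1, 1: 1}
See 1: counts = {3: 2, 4: 1, 2: 1, 1: 2}
See 3: counts = {3: 3, 4: 1, 2: 1, 1: 2}
See 4: counts = {3: 3, 4: 2, 2: 1, 1: 2}

{3: 3, 4: 2, 2: 1, 1: 2}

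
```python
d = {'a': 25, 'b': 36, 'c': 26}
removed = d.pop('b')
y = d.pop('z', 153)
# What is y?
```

After line 1: d = {'a': 25, 'b': 36, 'c': 26}
After line 2 (pop 'b' returns 36): d = {'a': 25, 'c': 26}, removed = 36
After line 3 (pop 'z' missing, returns default 153): d = {'a': 25, 'c': 26}, y = 153

153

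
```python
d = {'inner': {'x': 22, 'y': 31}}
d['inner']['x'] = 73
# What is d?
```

After line 1: d = {'inner': {'x': 22, 'y': 31}}
After line 2 (inner x overwritten): d = {'inner': {'x': 73, 'y': 31}}

{'inner': {'x': 73, 'y': 31}}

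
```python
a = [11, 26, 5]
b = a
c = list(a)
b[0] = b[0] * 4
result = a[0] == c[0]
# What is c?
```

After line 1: a = [11, 26, 5]
After line 2 (b = a, alias): a = [11, 26, 5], b = [11, 26, 5]
After line 3 (c = list(a) is a copy, new object): c = [11, 26, 5]
After line 4 (b[0] = 11 * 4 = 44; mutates shared a/b): a = b = [44, 26, 5], c = [11, 26, 5]
After line 5 (a[0] = 44, c[0] = 11; result = False)

[11, 26, 5]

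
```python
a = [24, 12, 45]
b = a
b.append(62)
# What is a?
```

After line 1: a = [24, 12, 45]
After line 2 (b = a is an alias, same object): a = [24, 12, 45], b = [24, 12, 45]
After line 3 (b.append mutates the shared list): a = [24, 12, 45, 62], b = [24, 12, 45, 62]

[24, 12, 45, 62]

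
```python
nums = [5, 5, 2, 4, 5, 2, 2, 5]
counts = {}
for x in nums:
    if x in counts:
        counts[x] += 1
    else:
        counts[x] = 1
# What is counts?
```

Initial: counts = {}, nums = [5, 5, 2, 4, 5, 2, 2, 5]
See 5: counts = {5: 1}
See 5: counts = {5: 2}
See 2: counts = {5: 2, 2: 1}
See 4: counts = {5: 2, 2: 1, 4: 1}
See 5: counts = {5: 3, 2: 1, 4: 1}
See 2: counts = {5: 3, 2: 2, 4: 1}
See 2: counts = {5: 3, 2: 3, 4: 1}
See 5: counts = {5: 4, 2: 3, 4: 1}

{5: 4, 2: 3, 4: 1}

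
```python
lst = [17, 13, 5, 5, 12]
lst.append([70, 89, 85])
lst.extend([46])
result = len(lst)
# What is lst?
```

After line 1: lst = [17, 13, 5, 5, 12]
After line 2 (append adds [70, 89, 85] as single element): lst = [17, 13, 5, 5, 12, [70, 89, 85]]
After line 3 (extend unpacks [46], adds 46): lst = [17, 13, 5, 5, 12, [70, 89, 85], 46]
After line 4: result = len(lst) = 7

[17, 13, 5, 5, 12, [70, 89, 85], 46]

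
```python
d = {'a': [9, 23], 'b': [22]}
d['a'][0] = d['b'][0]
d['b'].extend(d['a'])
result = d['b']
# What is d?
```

After line 1: d = {'a': [9, 23], 'b': [22]}
After line 2 (a[0] = b[0] = 22): d = {'a': [22, 23], 'b': [22]}
After line 3 (b.extend(a) appends [22, 23]): d = {'a': [22, 23], 'b': [22, 22, 23]}
After line 4: result = d['b'] = [22, 22, 23]

{'a': [22, 23], 'b': [22, 22, 23]}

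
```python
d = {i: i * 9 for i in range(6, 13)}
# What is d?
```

{6: 54, 7: 63, 8: 72, 9: 81, 10: 90, 11: 99, 12: 108}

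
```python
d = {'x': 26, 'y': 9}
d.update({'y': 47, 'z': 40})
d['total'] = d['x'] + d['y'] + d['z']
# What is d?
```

After line 1: d = {'x': 26, 'y': 9}
After line 2 (y overwritten, z added): d = {'x': 26, 'y': 47, 'z': 40}
After line 3 (total = 26 + 47 + 40 = 113): d = {'x': 26, 'y': 47, 'z': 40, 'total': 113}

{'x': 26, 'y': 47, 'z': 40, 'total': 113}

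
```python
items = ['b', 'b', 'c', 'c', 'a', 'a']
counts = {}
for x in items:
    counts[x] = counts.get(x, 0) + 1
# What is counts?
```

Initial: counts = {}, items = ['b', 'b', 'c', 'c', 'a', 'a']
See 'b': counts = {'b': 1}
See 'b': counts = {'b': 2}
See 'c': counts = {'b': 2, 'c': 1}
See 'c': counts = {'b': 2, 'c': 2}
See 'a': counts = {'b': 2, 'c': 2, 'a': 1}
See 'a': counts = {'b': 2, 'c': 2, 'a': 2}

{'b': 2, 'c': 2, 'a': 2}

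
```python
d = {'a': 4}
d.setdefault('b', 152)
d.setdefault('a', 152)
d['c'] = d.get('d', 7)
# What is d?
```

After line 1: d = {'a': 4}
After line 2 (setdefault adds 'b'=152): d = {'a': 4, 'b': 152}
After line 3 (setdefault 'a' no-op, already exists): d = {'a': 4, 'b': 152}
After line 4 (get('d', 7) returns default since 'd' not in d): d = {'a': 4, 'b': 152, 'c': 7}

{'a': 4, 'b': 152, 'c': 7}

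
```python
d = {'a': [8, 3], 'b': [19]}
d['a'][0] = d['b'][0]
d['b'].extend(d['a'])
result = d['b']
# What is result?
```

After line 1: d = {'a': [8, 3], 'b': [19]}
After line 2 (a[0] = b[0] = 19): d = {'a': [19, 3], 'b': [19]}
After line 3 (b.extend(a) appends [19, 3]): d = {'a': [19, 3], 'b': [19, 19, 3]}
After line 4: result = d['b'] = [19, 19, 3]

[19, 19, 3]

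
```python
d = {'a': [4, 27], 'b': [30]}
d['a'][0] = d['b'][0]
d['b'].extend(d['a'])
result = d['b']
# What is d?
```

After line 1: d = {'a': [4, 27], 'b': [30]}
After line 2 (a[0] = b[0] = 30): d = {'a': [30, 27], 'b': [30]}
After line 3 (b.extend(a) appends [30, 27]): d = {'a': [30, 27], 'b': [30, 30, 27]}
After line 4: result = d['b'] = [30, 30, 27]

{'a': [30, 27], 'b': [30, 30, 27]}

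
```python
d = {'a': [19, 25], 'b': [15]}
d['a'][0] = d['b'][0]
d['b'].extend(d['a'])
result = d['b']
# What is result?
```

After line 1: d = {'a': [19, 25], 'b': [15]}
After line 2 (a[0] = b[0] = 15): d = {'a': [15, 25], 'b': [15]}
After line 3 (b.extend(a) appends [15, 25]): d = {'a': [15, 25], 'b': [15, 15, 25]}
After line 4: result = d['b'] = [15, 15, 25]

[15, 15, 25]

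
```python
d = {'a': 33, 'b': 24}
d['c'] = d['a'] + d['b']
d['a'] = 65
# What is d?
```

After line 1: d = {'a': 33, 'b': 24}
After line 2 (d['c'] = 33 + 24): d = {'a': 33, 'b': 24, 'c': 57}
After line 3: d = {'a': 65, 'b': 24, 'c': 57}

{'a': 65, 'b': 24, 'c': 57}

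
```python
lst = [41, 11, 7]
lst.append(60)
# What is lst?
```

[41, 11, 7, 60]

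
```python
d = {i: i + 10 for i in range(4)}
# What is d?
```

{0: 10, 1: 11, 2: 12, 3: 13}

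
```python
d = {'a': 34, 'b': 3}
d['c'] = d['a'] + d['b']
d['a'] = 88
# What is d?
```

After line 1: d = {'a': 34, 'b': 3}
After line 2 (d['c'] = 34 + 3): d = {'a': 34, 'b': 3, 'c': 37}
After line 3: d = {'a': 88, 'b': 3, 'c': 37}

{'a': 88, 'b': 3, 'c': 37}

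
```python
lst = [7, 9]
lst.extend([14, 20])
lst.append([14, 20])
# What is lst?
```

After line 1: lst = [7, 9]
After line 2 (extend unpacks [14, 20]): lst = [7, 9, 14, 20]
After line 3 (append adds [14, 20] as single element): lst = [7, 9, 14, 20, [14, 20]]

[7, 9, 14, 20, [14, 20]]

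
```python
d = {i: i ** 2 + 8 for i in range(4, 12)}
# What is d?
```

{4: 24, 5: 33, 6: 44, 7: 57, 8: 72, 9: 89, 10: 108, 11: 129}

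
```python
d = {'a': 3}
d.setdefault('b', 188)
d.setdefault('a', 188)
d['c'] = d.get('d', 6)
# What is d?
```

After line 1: d = {'a': 3}
After line 2 (setdefault adds 'b'=188): d = {'a': 3, 'b': 188}
After line 3 (setdefault 'a' no-op, already exists): d = {'a': 3, 'b': 188}
After line 4 (get('d', 6) returns default since 'd' not in d): d = {'a': 3, 'b': 188, 'c': 6}

{'a': 3, 'b': 188, 'c': 6}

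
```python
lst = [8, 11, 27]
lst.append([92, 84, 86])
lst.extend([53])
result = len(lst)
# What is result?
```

After line 1: lst = [8, 11, 27]
After line 2 (append adds [92, 84, 86] as single element): lst = [8, 11, 27, [92, 84, 86]]
After line 3 (extend unpacks [53], adds 53): lst = [8, 11, 27, [92, 84, 86], 53]
After line 4: result = len(lst) = 5

5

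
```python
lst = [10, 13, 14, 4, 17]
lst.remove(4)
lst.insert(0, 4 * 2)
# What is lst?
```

After line 1: lst = [10, 13, 14, 4, 17]
After line 2 (remove first 4): lst = [10, 13, 14, 17]
After line 3 (insert 8 at index 0): lst = [8, 10, 13, 14, 17]

[8, 10, 13, 14, 17]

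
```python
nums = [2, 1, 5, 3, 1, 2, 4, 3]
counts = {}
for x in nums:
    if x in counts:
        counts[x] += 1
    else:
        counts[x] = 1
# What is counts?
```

Initial: counts = {}, nums = [2, 1, 5, 3, 1, 2, 4, 3]
See 2: counts = {2: 1}
See 1: counts = {2: 1, 1: 1}
See 5: counts = {2: 1, 1: 1, 5: 1}
See 3: counts = {2: 1, 1: 1, 5: 1, 3: 1}
See 1: counts = {2: 1, 1: 2, 5: 1, 3: 1}
See 2: counts = {2: 2, 1: 2, 5: 1, 3: 1}
See 4: counts = {2: 2, 1: 2, 5: 1, 3: 1, 4: 1}
See 3: counts = {2: 2, 1: 2, 5: 1, 3: 2, 4: 1}

{2: 2, 1: 2, 5: 1, 3: 2, 4: 1}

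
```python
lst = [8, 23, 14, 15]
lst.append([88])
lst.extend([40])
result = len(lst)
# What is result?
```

After line 1: lst = [8, 23, 14, 15]
After line 2 (append adds [88] as single element): lst = [8, 23, 14, 15, [88]]
After line 3 (extend unpacks [40], adds 40): lst = [8, 23, 14, 15, [88], 40]
After line 4: result = len(lst) = 6

6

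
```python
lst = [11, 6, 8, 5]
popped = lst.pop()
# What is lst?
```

[11, 6, 8]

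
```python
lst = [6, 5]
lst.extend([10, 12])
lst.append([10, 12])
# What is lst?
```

After line 1: lst = [6, 5]
After line 2 (extend unpacks [10, 12]): lst = [6, 5, 10, 12]
After line 3 (append adds [10, 12] as single element): lst = [6, 5, 10, 12, [10, 12]]

[6, 5, 10, 12, [10, 12]]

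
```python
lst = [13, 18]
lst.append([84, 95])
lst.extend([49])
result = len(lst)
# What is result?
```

After line 1: lst = [13, 18]
After line 2 (append adds [84, 95] as single element): lst = [13, 18, [84, 95]]
After line 3 (extend unpacks [49], adds 49): lst = [13, 18, [84, 95], 49]
After line 4: result = len(lst) = 4

4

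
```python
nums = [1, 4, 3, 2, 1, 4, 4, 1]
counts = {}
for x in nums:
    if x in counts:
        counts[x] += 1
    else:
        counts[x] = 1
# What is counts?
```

Initial: counts = {}, nums = [1, 4, 3, 2, 1, 4, 4, 1]
See 1: counts = {1: 1}
See 4: counts = {1: 1, 4: 1}
See 3: counts = {1: 1, 4: 1, 3: 1}
See 2: counts = {1: 1, 4: 1, 3: 1, 2: 1}
See 1: counts = {1: 2, 4: 1, 3: 1, 2: 1}
See 4: counts = {1: 2, 4: 2, 3: 1, 2: 1}
See 4: counts = {1: 2, 4: 3, 3: 1, 2: 1}
See 1: counts = {1: 3, 4: 3, 3: 1, 2: 1}

{1: 3, 4: 3, 3: 1, 2: 1}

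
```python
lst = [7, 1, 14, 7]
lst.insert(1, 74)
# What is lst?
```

[7, 74, 1, 14, 7]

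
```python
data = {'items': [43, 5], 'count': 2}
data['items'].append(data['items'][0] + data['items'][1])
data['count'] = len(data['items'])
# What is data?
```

After line 1: data = {'items': [43, 5], 'count': 2}
After line 2 (append 43 + 5 = 48): data = {'items': [43, 5, 48], 'count': 2}
After line 3 (count = len(items) = 3): data = {'items': [43, 5, 48], 'count': 3}

{'items': [43, 5, 48], 'count': 3}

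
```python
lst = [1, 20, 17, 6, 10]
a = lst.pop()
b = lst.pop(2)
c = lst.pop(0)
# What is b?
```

After line 1: lst = [1, 20, 17, 6, 10]
After line 2 (pop() -> a = 10): lst = [1, 20, 17, 6]
After line 3 (pop(2) -> b = 17): lst = [1, 20, 6]
After line 4 (pop(0) -> c = 1): lst = [20, 6]

17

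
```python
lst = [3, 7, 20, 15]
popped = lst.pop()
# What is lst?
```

[3, 7, 20]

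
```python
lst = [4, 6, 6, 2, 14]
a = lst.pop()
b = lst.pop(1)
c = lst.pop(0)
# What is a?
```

After line 1: lst = [4, 6, 6, 2, 14]
After line 2 (pop() -> a = 14): lst = [4, 6, 6, 2]
After line 3 (pop(1) -> b = 6): lst = [4, 6, 2]
After line 4 (pop(0) -> c = 4): lst = [6, 2]

14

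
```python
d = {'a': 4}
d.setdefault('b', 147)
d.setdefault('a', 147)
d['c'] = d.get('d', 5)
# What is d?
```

After line 1: d = {'a': 4}
After line 2 (setdefault adds 'b'=147): d = {'a': 4, 'b': 147}
After line 3 (setdefault 'a' no-op, already exists): d = {'a': 4, 'b': 147}
After line 4 (get('d', 5) returns default since 'd' not in d): d = {'a': 4, 'b': 147, 'c': 5}

{'a': 4, 'b': 147, 'c': 5}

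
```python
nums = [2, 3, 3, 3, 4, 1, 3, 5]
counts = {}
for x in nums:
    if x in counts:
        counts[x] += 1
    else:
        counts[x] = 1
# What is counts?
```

Initial: counts = {}, nums = [2, 3, 3, 3, 4, 1, 3, 5]
See 2: counts = {2: 1}
See 3: counts = {2: 1, 3: 1}
See 3: counts = {2: 1, 3: 2}
See 3: counts = {2: 1, 3: 3}
See 4: counts = {2: 1, 3: 3, 4: 1}
See 1: counts = {2: 1, 3: 3, 4: 1, 1: 1}
See 3: counts = {2: 1, 3: 4, 4: 1, 1: 1}
See 5: counts = {2: 1, 3: 4, 4: 1, 1: 1, 5: 1}

{2: 1, 3: 4, 4: 1, 1: 1, 5: 1}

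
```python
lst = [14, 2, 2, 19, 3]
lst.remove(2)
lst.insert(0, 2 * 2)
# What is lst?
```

After line 1: lst = [14, 2, 2, 19, 3]
After line 2 (remove first 2): lst = [14, 2, 19, 3]
After line 3 (insert 4 at index 0): lst = [4, 14, 2, 19, 3]

[4, 14, 2, 19, 3]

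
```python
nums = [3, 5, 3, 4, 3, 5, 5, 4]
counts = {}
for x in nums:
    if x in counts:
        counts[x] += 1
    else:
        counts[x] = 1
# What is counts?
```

Initial: counts = {}, nums = [3, 5, 3, 4, 3, 5, 5, 4]
See 3: counts = {3: 1}
See 5: counts = {3: 1, 5: 1}
See 3: counts = {3: 2, 5: 1}
See 4: counts = {3: 2, 5: 1, 4: 1}
See 3: counts = {3: 3, 5: 1, 4: 1}
See 5: counts = {3: 3, 5: 2, 4: 1}
See 5: counts = {3: 3, 5: 3, 4: 1}
See 4: counts = {3: 3, 5: 3, 4: 2}

{3: 3, 5: 3, 4: 2}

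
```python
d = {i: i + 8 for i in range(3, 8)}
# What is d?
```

{3: 11, 4: 12, 5: 13, 6: 14, 7: 15}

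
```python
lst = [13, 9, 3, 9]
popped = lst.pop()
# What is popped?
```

9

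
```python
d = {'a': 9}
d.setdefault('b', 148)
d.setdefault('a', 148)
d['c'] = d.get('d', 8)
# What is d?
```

After line 1: d = {'a': 9}
After line 2 (setdefault adds 'b'=148): d = {'a': 9, 'b': 148}
After line 3 (setdefault 'a' no-op, already exists): d = {'a': 9, 'b': 148}
After line 4 (get('d', 8) returns default since 'd' not in d): d = {'a': 9, 'b': 148, 'c': 8}

{'a': 9, 'b': 148, 'c': 8}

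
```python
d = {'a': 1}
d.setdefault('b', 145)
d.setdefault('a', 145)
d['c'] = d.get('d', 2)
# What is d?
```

After line 1: d = {'a': 1}
After line 2 (setdefault adds 'b'=145): d = {'a': 1, 'b': 145}
After line 3 (setdefault 'a' no-op, already exists): d = {'a': 1, 'b': 145}
After line 4 (get('d', 2) returns default since 'd' not in d): d = {'a': 1, 'b': 145, 'c': 2}

{'a': 1, 'b': 145, 'c': 2}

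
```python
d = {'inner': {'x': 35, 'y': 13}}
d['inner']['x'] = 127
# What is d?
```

After line 1: d = {'inner': {'x': 35, 'y': 13}}
After line 2 (inner x overwritten): d = {'inner': {'x': 127, 'y': 13}}

{'inner': {'x': 127, 'y': 13}}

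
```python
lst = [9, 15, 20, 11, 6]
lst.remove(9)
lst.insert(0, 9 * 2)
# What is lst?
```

After line 1: lst = [9, 15, 20, 11, 6]
After line 2 (remove first 9): lst = [15, 20, 11, 6]
After line 3 (insert 18 at index 0): lst = [18, 15, 20, 11, 6]

[18, 15, 20, 11, 6]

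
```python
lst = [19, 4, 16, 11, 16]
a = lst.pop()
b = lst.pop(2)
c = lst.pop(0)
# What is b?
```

After line 1: lst = [19, 4, 16, 11, 16]
After line 2 (pop() -> a = 16): lst = [19, 4, 16, 11]
After line 3 (pop(2) -> b = 16): lst = [19, 4, 11]
After line 4 (pop(0) -> c = 19): lst = [4, 11]

16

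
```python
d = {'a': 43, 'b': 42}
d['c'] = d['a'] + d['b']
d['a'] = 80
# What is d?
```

After line 1: d = {'a': 43, 'b': 42}
After line 2 (d['c'] = 43 + 42): d = {'a': 43, 'b': 42, 'c': 85}
After line 3: d = {'a': 80, 'b': 42, 'c': 85}

{'a': 80, 'b': 42, 'c': 85}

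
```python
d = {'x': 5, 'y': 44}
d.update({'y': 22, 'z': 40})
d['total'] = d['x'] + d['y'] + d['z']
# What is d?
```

After line 1: d = {'x': 5, 'y': 44}
After line 2 (y overwritten, z added): d = {'x': 5, 'y': 22, 'z': 40}
After line 3 (total = 5 + 22 + 40 = 67): d = {'x': 5, 'y': 22, 'z': 40, 'total': 67}

{'x': 5, 'y': 22, 'z': 40, 'total': 67}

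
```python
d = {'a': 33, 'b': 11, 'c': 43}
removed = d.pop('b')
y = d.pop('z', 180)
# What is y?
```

After line 1: d = {'a': 33, 'b': 11, 'c': 43}
After line 2 (pop 'b' returns 11): d = {'a': 33, 'c': 43}, removed = 11
After line 3 (pop 'z' missing, returns default 180): d = {'a': 33, 'c': 43}, y = 180

180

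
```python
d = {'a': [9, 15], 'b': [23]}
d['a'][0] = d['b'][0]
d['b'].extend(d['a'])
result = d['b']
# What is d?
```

After line 1: d = {'a': [9, 15], 'b': [23]}
After line 2 (a[0] = b[0] = 23): d = {'a': [23, 15], 'b': [23]}
After line 3 (b.extend(a) appends [23, 15]): d = {'a': [23, 15], 'b': [23, 23, 15]}
After line 4: result = d['b'] = [23, 23, 15]

{'a': [23, 15], 'b': [23, 23, 15]}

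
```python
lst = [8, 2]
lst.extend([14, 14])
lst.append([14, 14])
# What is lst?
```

After line 1: lst = [8, 2]
After line 2 (extend unpacks [14, 14]): lst = [8, 2, 14, 14]
After line 3 (append adds [14, 14] as single element): lst = [8, 2, 14, 14, [14, 14]]

[8, 2, 14, 14, [14, 14]]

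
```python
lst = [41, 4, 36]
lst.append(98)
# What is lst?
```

[41, 4, 36, 98]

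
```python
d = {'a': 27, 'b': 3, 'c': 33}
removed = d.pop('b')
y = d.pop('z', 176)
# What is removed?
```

After line 1: d = {'a': 27, 'b': 3, 'c': 33}
After line 2 (pop 'b' returns 3): d = {'a': 27, 'c': 33}, removed = 3
After line 3 (pop 'z' missing, returns default 176): d = {'a': 27, 'c': 33}, y = 176

3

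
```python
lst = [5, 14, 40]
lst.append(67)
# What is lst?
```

[5, 14, 40, 67]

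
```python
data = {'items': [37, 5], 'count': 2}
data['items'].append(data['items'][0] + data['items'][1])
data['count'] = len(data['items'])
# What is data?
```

After line 1: data = {'items': [37, 5], 'count': 2}
After line 2 (append 37 + 5 = 42): data = {'items': [37, 5, 42], 'count': 2}
After line 3 (count = len(items) = 3): data = {'items': [37, 5, 42], 'count': 3}

{'items': [37, 5, 42], 'count': 3}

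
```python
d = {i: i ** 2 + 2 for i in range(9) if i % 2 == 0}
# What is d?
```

{0: 2, 2: 6, 4: 18, 6: 38, 8: 66}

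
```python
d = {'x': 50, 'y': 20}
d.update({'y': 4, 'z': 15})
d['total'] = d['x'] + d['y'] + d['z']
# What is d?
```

After line 1: d = {'x': 50, 'y': 20}
After line 2 (y overwritten, z added): d = {'x': 50, 'y': 4, 'z': 15}
After line 3 (total = 50 + 4 + 15 = 69): d = {'x': 50, 'y': 4, 'z': 15, 'total': 69}

{'x': 50, 'y': 4, 'z': 15, 'total': 69}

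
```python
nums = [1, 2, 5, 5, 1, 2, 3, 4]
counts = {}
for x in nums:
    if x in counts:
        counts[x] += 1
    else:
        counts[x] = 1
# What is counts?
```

Initial: counts = {}, nums = [1, 2, 5, 5, 1, 2, 3, 4]
See 1: counts = {1: 1}
See 2: counts = {1: 1, 2: 1}
See 5: counts = {1: 1, 2: 1, 5: 1}
See 5: counts = {1: 1, 2: 1, 5: 2}
See 1: counts = {1: 2, 2: 1, 5: 2}
See 2: counts = {1: 2, 2: 2, 5: 2}
See 3: counts = {1: 2, 2: 2, 5: 2, 3: 1}
See 4: counts = {1: 2, 2: 2, 5: 2, 3: 1, 4: 1}

{1: 2, 2: 2, 5: 2, 3: 1, 4: 1}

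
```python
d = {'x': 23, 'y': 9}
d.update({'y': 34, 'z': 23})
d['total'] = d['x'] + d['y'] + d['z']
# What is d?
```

After line 1: d = {'x': 23, 'y': 9}
After line 2 (y overwritten, z added): d = {'x': 23, 'y': 34, 'z': 23}
After line 3 (total = 23 + 34 + 23 = 80): d = {'x': 23, 'y': 34, 'z': 23, 'total': 80}

{'x': 23, 'y': 34, 'z': 23, 'total': 80}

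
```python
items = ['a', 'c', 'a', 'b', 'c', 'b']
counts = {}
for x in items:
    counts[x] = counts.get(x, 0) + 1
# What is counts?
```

Initial: counts = {}, items = ['a', 'c', 'a', 'b', 'c', 'b']
See 'a': counts = {'a': 1}
See 'c': counts = {'a': 1, 'c': 1}
See 'a': counts = {'a': 2, 'c': 1}
See 'b': counts = {'a': 2, 'c': 1, 'b': 1}
See 'c': counts = {'a': 2, 'c': 2, 'b': 1}
See 'b': counts = {'a': 2, 'c': 2, 'b': 2}

{'a': 2, 'c': 2, 'b': 2}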